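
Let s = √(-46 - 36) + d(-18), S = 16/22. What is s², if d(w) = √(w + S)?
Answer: -1092/11 - 4*√42845/11 ≈ -174.54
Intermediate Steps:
S = 8/11 (S = 16*(1/22) = 8/11 ≈ 0.72727)
d(w) = √(8/11 + w) (d(w) = √(w + 8/11) = √(8/11 + w))
s = I*√82 + I*√2090/11 (s = √(-46 - 36) + √(88 + 121*(-18))/11 = √(-82) + √(88 - 2178)/11 = I*√82 + √(-2090)/11 = I*√82 + (I*√2090)/11 = I*√82 + I*√2090/11 ≈ 13.211*I)
s² = (I*(√82 + √2090/11))² = -(√82 + √2090/11)²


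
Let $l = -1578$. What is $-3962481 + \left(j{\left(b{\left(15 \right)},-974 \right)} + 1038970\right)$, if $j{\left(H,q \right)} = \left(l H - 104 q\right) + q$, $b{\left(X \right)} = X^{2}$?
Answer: $-3178239$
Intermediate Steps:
$j{\left(H,q \right)} = - 1578 H - 103 q$ ($j{\left(H,q \right)} = \left(- 1578 H - 104 q\right) + q = - 1578 H - 103 q$)
$-3962481 + \left(j{\left(b{\left(15 \right)},-974 \right)} + 1038970\right) = -3962481 + \left(\left(- 1578 \cdot 15^{2} - -100322\right) + 1038970\right) = -3962481 + \left(\left(\left(-1578\right) 225 + 100322\right) + 1038970\right) = -3962481 + \left(\left(-355050 + 100322\right) + 1038970\right) = -3962481 + \left(-254728 + 1038970\right) = -3962481 + 784242 = -3178239$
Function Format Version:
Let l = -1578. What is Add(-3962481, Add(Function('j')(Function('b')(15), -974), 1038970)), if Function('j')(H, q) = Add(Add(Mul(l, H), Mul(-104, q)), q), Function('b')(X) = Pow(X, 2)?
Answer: -3178239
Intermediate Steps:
Function('j')(H, q) = Add(Mul(-1578, H), Mul(-103, q)) (Function('j')(H, q) = Add(Add(Mul(-1578, H), Mul(-104, q)), q) = Add(Mul(-1578, H), Mul(-103, q)))
Add(-3962481, Add(Function('j')(Function('b')(15), -974), 1038970)) = Add(-3962481, Add(Add(Mul(-1578, Pow(15, 2)), Mul(-103, -974)), 1038970)) = Add(-3962481, Add(Add(Mul(-1578, 225), 100322), 1038970)) = Add(-3962481, Add(Add(-355050, 100322), 1038970)) = Add(-3962481, Add(-254728, 1038970)) = Add(-3962481, 784242) = -3178239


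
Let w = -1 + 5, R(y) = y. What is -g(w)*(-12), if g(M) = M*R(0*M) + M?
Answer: 48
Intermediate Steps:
w = 4
g(M) = M (g(M) = M*(0*M) + M = M*0 + M = 0 + M = M)
-g(w)*(-12) = -1*4*(-12) = -4*(-12) = 48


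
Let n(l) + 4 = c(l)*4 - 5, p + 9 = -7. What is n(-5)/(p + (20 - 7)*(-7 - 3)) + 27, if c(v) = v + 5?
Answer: 3951/146 ≈ 27.062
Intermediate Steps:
p = -16 (p = -9 - 7 = -16)
c(v) = 5 + v
n(l) = 11 + 4*l (n(l) = -4 + ((5 + l)*4 - 5) = -4 + ((20 + 4*l) - 5) = -4 + (15 + 4*l) = 11 + 4*l)
n(-5)/(p + (20 - 7)*(-7 - 3)) + 27 = (11 + 4*(-5))/(-16 + (20 - 7)*(-7 - 3)) + 27 = (11 - 20)/(-16 + 13*(-10)) + 27 = -9/(-16 - 130) + 27 = -9/(-146) + 27 = -1/146*(-9) + 27 = 9/146 + 27 = 3951/146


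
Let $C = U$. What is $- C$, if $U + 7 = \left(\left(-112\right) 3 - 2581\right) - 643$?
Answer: $3567$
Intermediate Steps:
$U = -3567$ ($U = -7 - 3560 = -3567$)
$C = -3567$
$- C = \left(-1\right) \left(-3567\right) = 3567$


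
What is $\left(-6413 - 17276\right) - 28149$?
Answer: $-51838$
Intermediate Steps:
$\left(-6413 - 17276\right) - 28149 = -23689 - 28149 = -51838$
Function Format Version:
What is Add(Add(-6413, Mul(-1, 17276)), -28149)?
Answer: -51838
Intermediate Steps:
Add(Add(-6413, Mul(-1, 17276)), -28149) = Add(Add(-6413, -17276), -28149) = Add(-23689, -28149) = -51838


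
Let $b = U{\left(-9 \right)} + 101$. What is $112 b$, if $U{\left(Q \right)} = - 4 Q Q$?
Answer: $-24976$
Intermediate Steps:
$U{\left(Q \right)} = - 4 Q^{2}$
$b = -223$ ($b = - 4 \left(-9\right)^{2} + 101 = \left(-4\right) 81 + 101 = -324 + 101 = -223$)
$112 b = 112 \left(-223\right) = -24976$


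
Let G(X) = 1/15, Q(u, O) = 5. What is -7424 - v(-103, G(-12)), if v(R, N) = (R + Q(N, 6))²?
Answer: -17028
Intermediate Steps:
G(X) = 1/15
v(R, N) = (5 + R)² (v(R, N) = (R + 5)² = (5 + R)²)
-7424 - v(-103, G(-12)) = -7424 - (5 - 103)² = -7424 - 1*(-98)² = -7424 - 1*9604 = -7424 - 9604 = -17028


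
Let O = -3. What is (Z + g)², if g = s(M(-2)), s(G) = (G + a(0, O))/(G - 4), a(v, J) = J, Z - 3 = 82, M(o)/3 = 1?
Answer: 7225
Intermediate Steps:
M(o) = 3 (M(o) = 3*1 = 3)
Z = 85 (Z = 3 + 82 = 85)
s(G) = (-3 + G)/(-4 + G) (s(G) = (G - 3)/(G - 4) = (-3 + G)/(-4 + G))
g = 0 (g = (-3 + 3)/(-4 + 3) = 0/(-1) = -1*0 = 0)
(Z + g)² = (85 + 0)² = 85² = 7225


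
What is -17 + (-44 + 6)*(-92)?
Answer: 3479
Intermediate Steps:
-17 + (-44 + 6)*(-92) = -17 - 38*(-92) = -17 + 3496 = 3479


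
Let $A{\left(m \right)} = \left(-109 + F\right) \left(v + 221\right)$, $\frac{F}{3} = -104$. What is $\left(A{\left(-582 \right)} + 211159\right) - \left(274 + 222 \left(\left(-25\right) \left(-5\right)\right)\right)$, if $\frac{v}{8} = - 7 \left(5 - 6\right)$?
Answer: $66518$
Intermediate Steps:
$F = -312$ ($F = 3 \left(-104\right) = -312$)
$v = 56$ ($v = 8 \left(- 7 \left(5 - 6\right)\right) = 8 \left(\left(-7\right) \left(-1\right)\right) = 8 \cdot 7 = 56$)
$A{\left(m \right)} = -116617$ ($A{\left(m \right)} = \left(-109 - 312\right) \left(56 + 221\right) = \left(-421\right) 277 = -116617$)
$\left(A{\left(-582 \right)} + 211159\right) - \left(274 + 222 \left(\left(-25\right) \left(-5\right)\right)\right) = \left(-116617 + 211159\right) - \left(274 + 222 \left(\left(-25\right) \left(-5\right)\right)\right) = 94542 - 28024 = 66518$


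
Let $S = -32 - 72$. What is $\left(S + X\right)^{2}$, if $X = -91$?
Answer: $38025$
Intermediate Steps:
$S = -104$
$\left(S + X\right)^{2} = \left(-104 - 91\right)^{2} = \left(-195\right)^{2} = 38025$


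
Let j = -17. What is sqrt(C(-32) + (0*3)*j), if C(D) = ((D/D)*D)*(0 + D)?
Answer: 32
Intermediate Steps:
C(D) = D**2 (C(D) = (1*D)*D = D*D = D**2)
sqrt(C(-32) + (0*3)*j) = sqrt((-32)**2 + (0*3)*(-17)) = sqrt(1024 + 0*(-17)) = sqrt(1024 + 0) = sqrt(1024) = 32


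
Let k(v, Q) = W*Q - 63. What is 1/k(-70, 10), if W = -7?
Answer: -1/133 ≈ -0.0075188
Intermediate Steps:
k(v, Q) = -63 - 7*Q (k(v, Q) = -7*Q - 63 = -63 - 7*Q)
1/k(-70, 10) = 1/(-63 - 7*10) = 1/(-63 - 70) = 1/(-133) = -1/133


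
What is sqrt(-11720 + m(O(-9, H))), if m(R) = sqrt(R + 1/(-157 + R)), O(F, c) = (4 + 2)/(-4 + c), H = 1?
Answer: sqrt(-296293320 + 159*I*sqrt(50721))/159 ≈ 0.0065419 + 108.26*I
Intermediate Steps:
O(F, c) = 6/(-4 + c)
sqrt(-11720 + m(O(-9, H))) = sqrt(-11720 + sqrt((1 + (6/(-4 + 1))*(-157 + 6/(-4 + 1)))/(-157 + 6/(-4 + 1)))) = sqrt(-11720 + sqrt((1 + (6/(-3))*(-157 + 6/(-3)))/(-157 + 6/(-3)))) = sqrt(-11720 + sqrt((1 + (6*(-1/3))*(-157 + 6*(-1/3)))/(-157 + 6*(-1/3)))) = sqrt(-11720 + sqrt((1 - 2*(-157 - 2))/(-157 - 2))) = sqrt(-11720 + sqrt((1 - 2*(-159))/(-159))) = sqrt(-11720 + sqrt(-(1 + 318)/159)) = sqrt(-11720 + sqrt(-1/159*319)) = sqrt(-11720 + sqrt(-319/159)) = sqrt(-11720 + I*sqrt(50721)/159)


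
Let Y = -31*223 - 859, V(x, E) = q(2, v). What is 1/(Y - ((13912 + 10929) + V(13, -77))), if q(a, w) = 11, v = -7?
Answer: -1/32624 ≈ -3.0652e-5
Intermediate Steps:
V(x, E) = 11
Y = -7772 (Y = -6913 - 859 = -7772)
1/(Y - ((13912 + 10929) + V(13, -77))) = 1/(-7772 - ((13912 + 10929) + 11)) = 1/(-7772 - (24841 + 11)) = 1/(-7772 - 1*24852) = 1/(-7772 - 24852) = 1/(-32624) = -1/32624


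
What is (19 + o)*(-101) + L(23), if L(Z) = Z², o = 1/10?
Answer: -14001/10 ≈ -1400.1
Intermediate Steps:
o = ⅒ ≈ 0.10000
(19 + o)*(-101) + L(23) = (19 + ⅒)*(-101) + 23² = (191/10)*(-101) + 529 = -19291/10 + 529 = -14001/10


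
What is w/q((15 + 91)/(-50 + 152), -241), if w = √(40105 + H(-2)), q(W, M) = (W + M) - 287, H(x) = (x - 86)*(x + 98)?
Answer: -51*√31657/26875 ≈ -0.33764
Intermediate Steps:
H(x) = (-86 + x)*(98 + x)
q(W, M) = -287 + M + W (q(W, M) = (M + W) - 287 = -287 + M + W)
w = √31657 (w = √(40105 + (-8428 + (-2)² + 12*(-2))) = √(40105 + (-8428 + 4 - 24)) = √(40105 - 8448) = √31657 ≈ 177.92)
w/q((15 + 91)/(-50 + 152), -241) = √31657/(-287 - 241 + (15 + 91)/(-50 + 152)) = √31657/(-287 - 241 + 106/102) = √31657/(-287 - 241 + 106*(1/102)) = √31657/(-287 - 241 + 53/51) = √31657/(-26875/51) = √31657*(-51/26875) = -51*√31657/26875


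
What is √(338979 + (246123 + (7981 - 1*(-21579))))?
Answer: √614662 ≈ 784.00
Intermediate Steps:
√(338979 + (246123 + (7981 - 1*(-21579)))) = √(338979 + (246123 + (7981 + 21579))) = √(338979 + (246123 + 29560)) = √(338979 + 275683) = √614662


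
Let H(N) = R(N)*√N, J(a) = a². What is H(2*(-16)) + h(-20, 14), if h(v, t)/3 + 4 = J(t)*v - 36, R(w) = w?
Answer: -11880 - 128*I*√2 ≈ -11880.0 - 181.02*I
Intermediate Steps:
h(v, t) = -120 + 3*v*t² (h(v, t) = -12 + 3*(t²*v - 36) = -12 + 3*(v*t² - 36) = -12 + 3*(-36 + v*t²) = -12 + (-108 + 3*v*t²) = -120 + 3*v*t²)
H(N) = N^(3/2) (H(N) = N*√N = N^(3/2))
H(2*(-16)) + h(-20, 14) = (2*(-16))^(3/2) + (-120 + 3*(-20)*14²) = (-32)^(3/2) + (-120 + 3*(-20)*196) = -128*I*√2 + (-120 - 11760) = -128*I*√2 - 11880 = -11880 - 128*I*√2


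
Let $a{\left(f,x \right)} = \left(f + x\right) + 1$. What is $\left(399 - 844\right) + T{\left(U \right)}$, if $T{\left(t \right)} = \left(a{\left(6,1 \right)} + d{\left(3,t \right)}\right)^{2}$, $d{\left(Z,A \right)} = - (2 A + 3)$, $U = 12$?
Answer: $-84$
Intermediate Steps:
$d{\left(Z,A \right)} = -3 - 2 A$ ($d{\left(Z,A \right)} = - (3 + 2 A) = -3 - 2 A$)
$a{\left(f,x \right)} = 1 + f + x$
$T{\left(t \right)} = \left(5 - 2 t\right)^{2}$ ($T{\left(t \right)} = \left(\left(1 + 6 + 1\right) - \left(3 + 2 t\right)\right)^{2} = \left(8 - \left(3 + 2 t\right)\right)^{2} = \left(5 - 2 t\right)^{2}$)
$\left(399 - 844\right) + T{\left(U \right)} = \left(399 - 844\right) + \left(-5 + 2 \cdot 12\right)^{2} = \left(399 - 844\right) + \left(-5 + 24\right)^{2} = -445 + 19^{2} = -445 + 361 = -84$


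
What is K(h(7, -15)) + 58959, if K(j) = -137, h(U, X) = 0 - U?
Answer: 58822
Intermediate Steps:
h(U, X) = -U
K(h(7, -15)) + 58959 = -137 + 58959 = 58822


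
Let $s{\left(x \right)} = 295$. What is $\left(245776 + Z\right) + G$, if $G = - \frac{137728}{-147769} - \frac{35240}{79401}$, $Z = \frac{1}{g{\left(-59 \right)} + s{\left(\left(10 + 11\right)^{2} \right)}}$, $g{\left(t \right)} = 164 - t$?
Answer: $\frac{213393587202588455}{868242471306} \approx 2.4578 \cdot 10^{5}$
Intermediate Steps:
$Z = \frac{1}{518}$ ($Z = \frac{1}{\left(164 - -59\right) + 295} = \frac{1}{\left(164 + 59\right) + 295} = \frac{1}{223 + 295} = \frac{1}{518} \approx 0.0019305$)
$G = \frac{5728361368}{11733006369}$ ($G = \left(-137728\right) \left(- \frac{1}{147769}\right) - \frac{35240}{79401} = \frac{137728}{147769} - \frac{35240}{79401} = \frac{5728361368}{11733006369} \approx 0.48823$)
$\left(245776 + Z\right) + G = \left(245776 + \frac{1}{518}\right) + \frac{5728361368}{11733006369} = \frac{127311969}{518} + \frac{5728361368}{11733006369} = \frac{213393587202588455}{868242471306}$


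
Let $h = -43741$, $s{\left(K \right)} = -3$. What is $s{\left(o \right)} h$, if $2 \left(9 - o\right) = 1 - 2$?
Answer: $131223$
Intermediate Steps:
$o = \frac{19}{2}$ ($o = 9 - \frac{1 - 2}{2} = 9 - - \frac{1}{2} = 9 + \frac{1}{2} = \frac{19}{2} \approx 9.5$)
$s{\left(o \right)} h = \left(-3\right) \left(-43741\right) = 131223$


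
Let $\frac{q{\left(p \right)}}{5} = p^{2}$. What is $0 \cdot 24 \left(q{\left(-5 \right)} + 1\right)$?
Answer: $0$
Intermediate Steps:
$q{\left(p \right)} = 5 p^{2}$
$0 \cdot 24 \left(q{\left(-5 \right)} + 1\right) = 0 \cdot 24 \left(5 \left(-5\right)^{2} + 1\right) = 0 \cdot 24 \left(5 \cdot 25 + 1\right) = 0 \cdot 24 \left(125 + 1\right) = 0 \cdot 24 \cdot 126 = 0 \cdot 3024 = 0$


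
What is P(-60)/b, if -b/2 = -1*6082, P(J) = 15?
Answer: 15/12164 ≈ 0.0012331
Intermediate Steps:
b = 12164 (b = -(-2)*6082 = -2*(-6082) = 12164)
P(-60)/b = 15/12164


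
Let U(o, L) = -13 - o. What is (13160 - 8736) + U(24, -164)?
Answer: 4387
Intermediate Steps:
(13160 - 8736) + U(24, -164) = (13160 - 8736) + (-13 - 1*24) = 4424 + (-13 - 24) = 4424 - 37 = 4387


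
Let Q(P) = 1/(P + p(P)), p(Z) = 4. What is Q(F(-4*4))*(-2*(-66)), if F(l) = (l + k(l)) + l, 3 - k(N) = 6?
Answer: -132/31 ≈ -4.2581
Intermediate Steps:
k(N) = -3 (k(N) = 3 - 1*6 = 3 - 6 = -3)
F(l) = -3 + 2*l (F(l) = (l - 3) + l = (-3 + l) + l = -3 + 2*l)
Q(P) = 1/(4 + P) (Q(P) = 1/(P + 4) = 1/(4 + P))
Q(F(-4*4))*(-2*(-66)) = (-2*(-66))/(4 + (-3 + 2*(-4*4))) = 132/(4 + (-3 + 2*(-16))) = 132/(4 + (-3 - 32)) = 132/(4 - 35) = 132/(-31) = -1/31*132 = -132/31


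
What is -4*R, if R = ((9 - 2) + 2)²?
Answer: -324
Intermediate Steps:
R = 81 (R = (7 + 2)² = 9² = 81)
-4*R = -4*81 = -324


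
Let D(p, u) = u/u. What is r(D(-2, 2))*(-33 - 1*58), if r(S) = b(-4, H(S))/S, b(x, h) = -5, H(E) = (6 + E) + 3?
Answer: 455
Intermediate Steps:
H(E) = 9 + E
D(p, u) = 1
r(S) = -5/S
r(D(-2, 2))*(-33 - 1*58) = (-5/1)*(-33 - 1*58) = (-5*1)*(-33 - 58) = -5*(-91) = 455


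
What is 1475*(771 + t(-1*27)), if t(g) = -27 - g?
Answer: 1137225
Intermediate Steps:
1475*(771 + t(-1*27)) = 1475*(771 + (-27 - (-1)*27)) = 1475*(771 + (-27 - 1*(-27))) = 1475*(771 + (-27 + 27)) = 1475*(771 + 0) = 1475*771 = 1137225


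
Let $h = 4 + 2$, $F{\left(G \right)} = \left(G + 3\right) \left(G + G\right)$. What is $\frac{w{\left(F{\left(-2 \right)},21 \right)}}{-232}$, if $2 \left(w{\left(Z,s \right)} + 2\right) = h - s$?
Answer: $\frac{19}{464} \approx 0.040948$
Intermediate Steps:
$F{\left(G \right)} = 2 G \left(3 + G\right)$ ($F{\left(G \right)} = \left(3 + G\right) 2 G = 2 G \left(3 + G\right)$)
$h = 6$
$w{\left(Z,s \right)} = 1 - \frac{s}{2}$ ($w{\left(Z,s \right)} = -2 + \frac{6 - s}{2} = -2 - \left(-3 + \frac{s}{2}\right) = 1 - \frac{s}{2}$)
$\frac{w{\left(F{\left(-2 \right)},21 \right)}}{-232} = \frac{1 - \frac{21}{2}}{-232} = \left(1 - \frac{21}{2}\right) \left(- \frac{1}{232}\right) = \left(- \frac{19}{2}\right) \left(- \frac{1}{232}\right) = \frac{19}{464}$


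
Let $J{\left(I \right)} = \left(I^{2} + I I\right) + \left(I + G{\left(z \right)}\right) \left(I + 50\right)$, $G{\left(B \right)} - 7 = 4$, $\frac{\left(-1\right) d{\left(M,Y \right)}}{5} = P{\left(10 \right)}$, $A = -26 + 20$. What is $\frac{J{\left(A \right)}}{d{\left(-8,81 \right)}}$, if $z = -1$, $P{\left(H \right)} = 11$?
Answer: $- \frac{292}{55} \approx -5.3091$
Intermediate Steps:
$A = -6$
$d{\left(M,Y \right)} = -55$ ($d{\left(M,Y \right)} = \left(-5\right) 11 = -55$)
$G{\left(B \right)} = 11$ ($G{\left(B \right)} = 7 + 4 = 11$)
$J{\left(I \right)} = 2 I^{2} + \left(11 + I\right) \left(50 + I\right)$ ($J{\left(I \right)} = \left(I^{2} + I I\right) + \left(I + 11\right) \left(I + 50\right) = \left(I^{2} + I^{2}\right) + \left(11 + I\right) \left(50 + I\right) = 2 I^{2} + \left(11 + I\right) \left(50 + I\right)$)
$\frac{J{\left(A \right)}}{d{\left(-8,81 \right)}} = \frac{550 + 3 \left(-6\right)^{2} + 61 \left(-6\right)}{-55} = \left(550 + 3 \cdot 36 - 366\right) \left(- \frac{1}{55}\right) = \left(550 + 108 - 366\right) \left(- \frac{1}{55}\right) = 292 \left(- \frac{1}{55}\right) = - \frac{292}{55}$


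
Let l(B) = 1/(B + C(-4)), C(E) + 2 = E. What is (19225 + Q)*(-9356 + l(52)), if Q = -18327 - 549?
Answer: -150200875/46 ≈ -3.2652e+6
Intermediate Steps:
Q = -18876
C(E) = -2 + E
l(B) = 1/(-6 + B) (l(B) = 1/(B + (-2 - 4)) = 1/(B - 6) = 1/(-6 + B))
(19225 + Q)*(-9356 + l(52)) = (19225 - 18876)*(-9356 + 1/(-6 + 52)) = 349*(-9356 + 1/46) = 349*(-430375/46) = -150200875/46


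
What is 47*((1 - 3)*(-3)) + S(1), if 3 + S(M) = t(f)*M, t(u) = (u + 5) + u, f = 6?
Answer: 296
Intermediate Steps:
t(u) = 5 + 2*u (t(u) = (5 + u) + u = 5 + 2*u)
S(M) = -3 + 17*M (S(M) = -3 + (5 + 2*6)*M = -3 + (5 + 12)*M = -3 + 17*M)
47*((1 - 3)*(-3)) + S(1) = 47*((1 - 3)*(-3)) + (-3 + 17*1) = 47*(-2*(-3)) + (-3 + 17) = 47*6 + 14 = 282 + 14 = 296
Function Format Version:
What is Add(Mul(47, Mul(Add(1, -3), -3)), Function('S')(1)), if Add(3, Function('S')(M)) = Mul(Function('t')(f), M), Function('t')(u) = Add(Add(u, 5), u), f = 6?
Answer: 296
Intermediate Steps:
Function('t')(u) = Add(5, Mul(2, u)) (Function('t')(u) = Add(Add(5, u), u) = Add(5, Mul(2, u)))
Function('S')(M) = Add(-3, Mul(17, M)) (Function('S')(M) = Add(-3, Mul(Add(5, Mul(2, 6)), M)) = Add(-3, Mul(Add(5, 12), M)) = Add(-3, Mul(17, M)))
Add(Mul(47, Mul(Add(1, -3), -3)), Function('S')(1)) = Add(Mul(47, Mul(Add(1, -3), -3)), Add(-3, Mul(17, 1))) = Add(Mul(47, Mul(-2, -3)), Add(-3, 17)) = Add(Mul(47, 6), 14) = Add(282, 14) = 296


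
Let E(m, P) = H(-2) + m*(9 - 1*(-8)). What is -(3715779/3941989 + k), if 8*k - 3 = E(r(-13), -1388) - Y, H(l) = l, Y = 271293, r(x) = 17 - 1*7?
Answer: 534365107713/15767956 ≈ 33889.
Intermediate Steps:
r(x) = 10 (r(x) = 17 - 7 = 10)
E(m, P) = -2 + 17*m (E(m, P) = -2 + m*(9 - 1*(-8)) = -2 + m*(9 + 8) = -2 + m*17 = -2 + 17*m)
k = -135561/4 (k = 3/8 + ((-2 + 17*10) - 1*271293)/8 = 3/8 + ((-2 + 170) - 271293)/8 = 3/8 + (168 - 271293)/8 = 3/8 + (⅛)*(-271125) = 3/8 - 271125/8 = -135561/4 ≈ -33890.)
-(3715779/3941989 + k) = -(3715779/3941989 - 135561/4) = -1*(-534365107713/15767956) = 534365107713/15767956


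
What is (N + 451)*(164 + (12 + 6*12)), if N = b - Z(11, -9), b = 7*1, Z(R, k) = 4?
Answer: 112592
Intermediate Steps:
b = 7
N = 3 (N = 7 - 1*4 = 7 - 4 = 3)
(N + 451)*(164 + (12 + 6*12)) = (3 + 451)*(164 + (12 + 6*12)) = 454*(164 + (12 + 72)) = 454*(164 + 84) = 454*248 = 112592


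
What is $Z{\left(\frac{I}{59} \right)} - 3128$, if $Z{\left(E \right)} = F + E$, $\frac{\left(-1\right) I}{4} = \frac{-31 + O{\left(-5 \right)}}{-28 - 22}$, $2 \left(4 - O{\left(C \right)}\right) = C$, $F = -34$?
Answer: $- \frac{4663999}{1475} \approx -3162.0$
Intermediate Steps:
$O{\left(C \right)} = 4 - \frac{C}{2}$
$I = - \frac{49}{25}$ ($I = - 4 \frac{-31 + \left(4 - - \frac{5}{2}\right)}{-28 - 22} = - 4 \frac{-31 + \left(4 + \frac{5}{2}\right)}{-50} = - 4 \left(-31 + \frac{13}{2}\right) \left(- \frac{1}{50}\right) = - 4 \left(\left(- \frac{49}{2}\right) \left(- \frac{1}{50}\right)\right) = \left(-4\right) \frac{49}{100} = - \frac{49}{25} \approx -1.96$)
$Z{\left(E \right)} = -34 + E$
$Z{\left(\frac{I}{59} \right)} - 3128 = \left(-34 - \frac{49}{25 \cdot 59}\right) - 3128 = \left(-34 - \frac{49}{1475}\right) - 3128 = - \frac{50199}{1475} - 3128 = - \frac{4663999}{1475}$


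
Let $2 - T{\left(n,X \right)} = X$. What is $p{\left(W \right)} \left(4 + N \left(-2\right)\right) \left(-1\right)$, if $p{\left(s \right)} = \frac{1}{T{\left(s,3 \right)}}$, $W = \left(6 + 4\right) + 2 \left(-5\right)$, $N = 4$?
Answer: $-4$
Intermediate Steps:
$T{\left(n,X \right)} = 2 - X$
$W = 0$ ($W = 10 - 10 = 0$)
$p{\left(s \right)} = -1$ ($p{\left(s \right)} = \frac{1}{2 - 3} = \frac{1}{-1} = -1$)
$p{\left(W \right)} \left(4 + N \left(-2\right)\right) \left(-1\right) = - (4 + 4 \left(-2\right)) \left(-1\right) = - (4 - 8) \left(-1\right) = \left(-1\right) \left(-4\right) \left(-1\right) = 4 \left(-1\right) = -4$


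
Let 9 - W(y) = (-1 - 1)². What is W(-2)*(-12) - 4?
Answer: -64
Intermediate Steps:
W(y) = 5 (W(y) = 9 - (-1 - 1)² = 9 - 1*(-2)² = 9 - 1*4 = 9 - 4 = 5)
W(-2)*(-12) - 4 = 5*(-12) - 4 = -60 - 4 = -64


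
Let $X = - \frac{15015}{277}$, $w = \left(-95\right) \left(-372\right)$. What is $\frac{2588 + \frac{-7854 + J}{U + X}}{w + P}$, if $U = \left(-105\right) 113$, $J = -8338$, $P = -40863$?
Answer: $- \frac{2137269436}{4558711815} \approx -0.46883$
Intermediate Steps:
$w = 35340$
$X = - \frac{15015}{277}$ ($X = \left(-15015\right) \frac{1}{277} = - \frac{15015}{277} \approx -54.206$)
$U = -11865$
$\frac{2588 + \frac{-7854 + J}{U + X}}{w + P} = \frac{2588 + \frac{-7854 - 8338}{-11865 - \frac{15015}{277}}}{35340 - 40863} = \frac{2588 - \frac{16192}{- \frac{3301620}{277}}}{-5523} = \left(2588 - - \frac{1121296}{825405}\right) \left(- \frac{1}{5523}\right) = \left(2588 + \frac{1121296}{825405}\right) \left(- \frac{1}{5523}\right) = \frac{2137269436}{825405} \left(- \frac{1}{5523}\right) = - \frac{2137269436}{4558711815}$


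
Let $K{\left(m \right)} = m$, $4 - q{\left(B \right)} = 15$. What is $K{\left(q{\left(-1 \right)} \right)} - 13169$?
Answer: $-13180$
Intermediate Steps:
$q{\left(B \right)} = -11$ ($q{\left(B \right)} = 4 - 15 = -11$)
$K{\left(q{\left(-1 \right)} \right)} - 13169 = -11 - 13169 = -13180$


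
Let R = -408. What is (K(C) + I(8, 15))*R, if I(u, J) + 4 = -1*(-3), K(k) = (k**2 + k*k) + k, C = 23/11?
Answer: -485520/121 ≈ -4012.6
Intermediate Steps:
C = 23/11 (C = 23*(1/11) = 23/11 ≈ 2.0909)
K(k) = k + 2*k**2 (K(k) = (k**2 + k**2) + k = 2*k**2 + k = k + 2*k**2)
I(u, J) = -1 (I(u, J) = -4 - 1*(-3) = -4 + 3 = -1)
(K(C) + I(8, 15))*R = (23*(1 + 2*(23/11))/11 - 1)*(-408) = (23*(1 + 46/11)/11 - 1)*(-408) = ((23/11)*(57/11) - 1)*(-408) = (1311/121 - 1)*(-408) = (1190/121)*(-408) = -485520/121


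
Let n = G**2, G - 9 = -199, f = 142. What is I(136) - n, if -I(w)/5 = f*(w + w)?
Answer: -229220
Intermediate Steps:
G = -190 (G = 9 - 199 = -190)
I(w) = -1420*w (I(w) = -710*(w + w) = -710*2*w = -1420*w)
n = 36100 (n = (-190)**2 = 36100)
I(136) - n = -1420*136 - 1*36100 = -193120 - 36100 = -229220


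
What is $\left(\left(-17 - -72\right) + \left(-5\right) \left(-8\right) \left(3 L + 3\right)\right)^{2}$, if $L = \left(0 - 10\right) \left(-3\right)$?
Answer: $14250625$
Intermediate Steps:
$L = 30$ ($L = \left(0 - 10\right) \left(-3\right) = \left(-10\right) \left(-3\right) = 30$)
$\left(\left(-17 - -72\right) + \left(-5\right) \left(-8\right) \left(3 L + 3\right)\right)^{2} = \left(\left(-17 - -72\right) + \left(-5\right) \left(-8\right) \left(3 \cdot 30 + 3\right)\right)^{2} = \left(\left(-17 + 72\right) + 40 \left(90 + 3\right)\right)^{2} = \left(55 + 40 \cdot 93\right)^{2} = \left(55 + 3720\right)^{2} = 3775^{2} = 14250625$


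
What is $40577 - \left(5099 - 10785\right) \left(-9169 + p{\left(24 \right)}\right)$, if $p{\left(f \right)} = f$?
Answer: $-51957893$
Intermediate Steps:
$40577 - \left(5099 - 10785\right) \left(-9169 + p{\left(24 \right)}\right) = 40577 - \left(5099 - 10785\right) \left(-9169 + 24\right) = 40577 - \left(-5686\right) \left(-9145\right) = 40577 - 51998470 = -51957893$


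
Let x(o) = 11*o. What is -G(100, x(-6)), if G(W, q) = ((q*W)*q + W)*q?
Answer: 28756200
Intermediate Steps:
G(W, q) = q*(W + W*q²) (G(W, q) = ((W*q)*q + W)*q = (W*q² + W)*q = (W + W*q²)*q = q*(W + W*q²))
-G(100, x(-6)) = -100*11*(-6)*(1 + (11*(-6))²) = -100*(-66)*(1 + (-66)²) = -100*(-66)*(1 + 4356) = -100*(-66)*4357 = -1*(-28756200) = 28756200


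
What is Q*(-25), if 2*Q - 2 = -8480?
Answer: 105975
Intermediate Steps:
Q = -4239 (Q = 1 + (½)*(-8480) = 1 - 4240 = -4239)
Q*(-25) = -4239*(-25) = 105975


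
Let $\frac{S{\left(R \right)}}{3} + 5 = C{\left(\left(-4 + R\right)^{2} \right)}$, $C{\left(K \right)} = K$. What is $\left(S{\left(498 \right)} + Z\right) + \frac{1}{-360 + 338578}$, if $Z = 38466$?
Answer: $\frac{260616923863}{338218} \approx 7.7056 \cdot 10^{5}$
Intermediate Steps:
$S{\left(R \right)} = -15 + 3 \left(-4 + R\right)^{2}$
$\left(S{\left(498 \right)} + Z\right) + \frac{1}{-360 + 338578} = \left(\left(-15 + 3 \left(-4 + 498\right)^{2}\right) + 38466\right) + \frac{1}{-360 + 338578} = \left(\left(-15 + 3 \cdot 494^{2}\right) + 38466\right) + \frac{1}{338218} = \left(\left(-15 + 3 \cdot 244036\right) + 38466\right) + \frac{1}{338218} = \left(\left(-15 + 732108\right) + 38466\right) + \frac{1}{338218} = \left(732093 + 38466\right) + \frac{1}{338218} = 770559 + \frac{1}{338218} = \frac{260616923863}{338218}$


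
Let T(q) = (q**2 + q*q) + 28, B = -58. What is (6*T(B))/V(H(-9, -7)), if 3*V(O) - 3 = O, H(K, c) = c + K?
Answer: -121608/13 ≈ -9354.5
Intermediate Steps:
H(K, c) = K + c
V(O) = 1 + O/3
T(q) = 28 + 2*q**2 (T(q) = (q**2 + q**2) + 28 = 2*q**2 + 28 = 28 + 2*q**2)
(6*T(B))/V(H(-9, -7)) = (6*(28 + 2*(-58)**2))/(1 + (-9 - 7)/3) = (6*(28 + 2*3364))/(1 + (1/3)*(-16)) = (6*(28 + 6728))/(1 - 16/3) = (6*6756)/(-13/3) = 40536*(-3/13) = -121608/13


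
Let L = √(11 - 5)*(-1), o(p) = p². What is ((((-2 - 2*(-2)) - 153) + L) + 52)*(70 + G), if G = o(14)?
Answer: -26334 - 266*√6 ≈ -26986.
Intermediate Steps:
L = -√6 (L = √6*(-1) = -√6 ≈ -2.4495)
G = 196 (G = 14² = 196)
((((-2 - 2*(-2)) - 153) + L) + 52)*(70 + G) = ((((-2 - 2*(-2)) - 153) - √6) + 52)*(70 + 196) = ((((-2 + 4) - 153) - √6) + 52)*266 = (((2 - 153) - √6) + 52)*266 = ((-151 - √6) + 52)*266 = (-99 - √6)*266 = -26334 - 266*√6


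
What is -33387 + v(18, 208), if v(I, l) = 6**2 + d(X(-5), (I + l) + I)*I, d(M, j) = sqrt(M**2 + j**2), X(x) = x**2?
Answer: -33351 + 18*sqrt(60161) ≈ -28936.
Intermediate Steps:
v(I, l) = 36 + I*sqrt(625 + (l + 2*I)**2) (v(I, l) = 6**2 + sqrt(((-5)**2)**2 + ((I + l) + I)**2)*I = 36 + sqrt(25**2 + (l + 2*I)**2)*I = 36 + sqrt(625 + (l + 2*I)**2)*I = 36 + I*sqrt(625 + (l + 2*I)**2))
-33387 + v(18, 208) = -33387 + (36 + 18*sqrt(625 + (208 + 2*18)**2)) = -33387 + (36 + 18*sqrt(625 + (208 + 36)**2)) = -33387 + (36 + 18*sqrt(625 + 244**2)) = -33387 + (36 + 18*sqrt(625 + 59536)) = -33387 + (36 + 18*sqrt(60161)) = -33351 + 18*sqrt(60161)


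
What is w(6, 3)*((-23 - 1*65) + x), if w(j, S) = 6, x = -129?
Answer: -1302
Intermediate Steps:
w(6, 3)*((-23 - 1*65) + x) = 6*((-23 - 1*65) - 129) = 6*((-23 - 65) - 129) = 6*(-88 - 129) = 6*(-217) = -1302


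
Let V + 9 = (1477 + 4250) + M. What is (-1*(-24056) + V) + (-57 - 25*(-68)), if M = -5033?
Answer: 26384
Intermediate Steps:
V = 685 (V = -9 + ((1477 + 4250) - 5033) = -9 + (5727 - 5033) = -9 + 694 = 685)
(-1*(-24056) + V) + (-57 - 25*(-68)) = (-1*(-24056) + 685) + (-57 - 25*(-68)) = (24056 + 685) + (-57 + 1700) = 24741 + 1643 = 26384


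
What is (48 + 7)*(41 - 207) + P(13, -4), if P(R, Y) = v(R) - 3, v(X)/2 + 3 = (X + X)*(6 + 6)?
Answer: -8515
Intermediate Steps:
v(X) = -6 + 48*X (v(X) = -6 + 2*((X + X)*(6 + 6)) = -6 + 2*((2*X)*12) = -6 + 2*(24*X) = -6 + 48*X)
P(R, Y) = -9 + 48*R (P(R, Y) = (-6 + 48*R) - 3 = -9 + 48*R)
(48 + 7)*(41 - 207) + P(13, -4) = (48 + 7)*(41 - 207) + (-9 + 48*13) = 55*(-166) + (-9 + 624) = -9130 + 615 = -8515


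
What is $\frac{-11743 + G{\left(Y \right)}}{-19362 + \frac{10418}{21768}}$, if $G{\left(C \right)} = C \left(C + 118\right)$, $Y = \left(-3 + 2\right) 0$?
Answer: $\frac{127810812}{210730799} \approx 0.60651$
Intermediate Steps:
$Y = 0$ ($Y = \left(-1\right) 0 = 0$)
$G{\left(C \right)} = C \left(118 + C\right)$
$\frac{-11743 + G{\left(Y \right)}}{-19362 + \frac{10418}{21768}} = \frac{-11743 + 0 \left(118 + 0\right)}{-19362 + \frac{10418}{21768}} = \frac{-11743 + 0 \cdot 118}{-19362 + 10418 \cdot \frac{1}{21768}} = \frac{-11743 + 0}{-19362 + \frac{5209}{10884}} = - \frac{11743}{- \frac{210730799}{10884}} = \left(-11743\right) \left(- \frac{10884}{210730799}\right) = \frac{127810812}{210730799}$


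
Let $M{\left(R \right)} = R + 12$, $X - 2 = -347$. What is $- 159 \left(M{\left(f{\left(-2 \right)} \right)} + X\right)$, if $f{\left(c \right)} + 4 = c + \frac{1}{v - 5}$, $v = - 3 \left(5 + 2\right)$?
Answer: $\frac{1401585}{26} \approx 53907.0$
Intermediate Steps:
$X = -345$ ($X = 2 - 347 = -345$)
$v = -21$ ($v = \left(-3\right) 7 = -21$)
$f{\left(c \right)} = - \frac{105}{26} + c$ ($f{\left(c \right)} = -4 + \left(c + \frac{1}{-21 - 5}\right) = -4 + \left(c + \frac{1}{-26}\right) = -4 + \left(c - \frac{1}{26}\right) = -4 + \left(- \frac{1}{26} + c\right) = - \frac{105}{26} + c$)
$M{\left(R \right)} = 12 + R$
$- 159 \left(M{\left(f{\left(-2 \right)} \right)} + X\right) = - 159 \left(\left(12 - \frac{157}{26}\right) - 345\right) = - 159 \left(\frac{155}{26} - 345\right) = \left(-159\right) \left(- \frac{8815}{26}\right) = \frac{1401585}{26}$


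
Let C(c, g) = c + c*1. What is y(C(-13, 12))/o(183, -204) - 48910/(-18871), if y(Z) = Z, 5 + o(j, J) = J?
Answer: 10712836/3944039 ≈ 2.7162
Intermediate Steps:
C(c, g) = 2*c (C(c, g) = c + c = 2*c)
o(j, J) = -5 + J
y(C(-13, 12))/o(183, -204) - 48910/(-18871) = (2*(-13))/(-5 - 204) - 48910/(-18871) = -26/(-209) - 48910*(-1/18871) = -26*(-1/209) + 48910/18871 = 26/209 + 48910/18871 = 10712836/3944039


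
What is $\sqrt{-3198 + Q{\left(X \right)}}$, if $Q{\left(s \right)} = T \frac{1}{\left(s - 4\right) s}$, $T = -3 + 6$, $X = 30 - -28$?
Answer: $\frac{i \sqrt{96822619}}{174} \approx 56.551 i$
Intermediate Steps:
$X = 58$ ($X = 30 + 28 = 58$)
$T = 3$
$Q{\left(s \right)} = \frac{3}{s \left(-4 + s\right)}$ ($Q{\left(s \right)} = 3 \frac{1}{\left(s - 4\right) s} = 3 \frac{1}{\left(-4 + s\right) s} = 3 \frac{1}{s \left(-4 + s\right)} = \frac{3}{s \left(-4 + s\right)}$)
$\sqrt{-3198 + Q{\left(X \right)}} = \sqrt{-3198 + \frac{3}{58 \left(-4 + 58\right)}} = \sqrt{-3198 + 3 \cdot \frac{1}{58} \cdot \frac{1}{54}} = \sqrt{-3198 + \frac{1}{1044}} = \sqrt{- \frac{3338711}{1044}} = \frac{i \sqrt{96822619}}{174}$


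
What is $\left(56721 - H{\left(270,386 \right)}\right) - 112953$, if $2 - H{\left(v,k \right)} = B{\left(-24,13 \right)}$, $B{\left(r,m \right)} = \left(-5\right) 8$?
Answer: $-56274$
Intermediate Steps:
$B{\left(r,m \right)} = -40$
$H{\left(v,k \right)} = 42$ ($H{\left(v,k \right)} = 2 - -40 = 2 + 40 = 42$)
$\left(56721 - H{\left(270,386 \right)}\right) - 112953 = \left(56721 - 42\right) - 112953 = 56679 - 112953 = -56274$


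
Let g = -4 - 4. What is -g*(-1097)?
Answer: -8776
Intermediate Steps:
g = -8
-g*(-1097) = -1*(-8)*(-1097) = 8*(-1097) = -8776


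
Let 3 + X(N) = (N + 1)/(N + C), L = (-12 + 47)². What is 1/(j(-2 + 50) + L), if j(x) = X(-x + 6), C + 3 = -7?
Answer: 52/63585 ≈ 0.00081780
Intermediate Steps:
C = -10 (C = -3 - 7 = -10)
L = 1225 (L = 35² = 1225)
X(N) = -3 + (1 + N)/(-10 + N) (X(N) = -3 + (N + 1)/(N - 10) = -3 + (1 + N)/(-10 + N))
j(x) = (19 + 2*x)/(-4 - x) (j(x) = (31 - 2*(-x + 6))/(-10 + (-x + 6)) = (31 - 2*(6 - x))/(-10 + (6 - x)) = (31 + (-12 + 2*x))/(-4 - x) = (19 + 2*x)/(-4 - x))
1/(j(-2 + 50) + L) = 1/((-19 - 2*(-2 + 50))/(4 + (-2 + 50)) + 1225) = 1/((-19 - 2*48)/(4 + 48) + 1225) = 1/((-19 - 96)/52 + 1225) = 1/((1/52)*(-115) + 1225) = 1/(-115/52 + 1225) = 1/(63585/52) = 52/63585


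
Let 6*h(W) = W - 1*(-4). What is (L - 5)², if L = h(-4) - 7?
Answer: 144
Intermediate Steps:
h(W) = ⅔ + W/6 (h(W) = (W - 1*(-4))/6 = (W + 4)/6 = (4 + W)/6 = ⅔ + W/6)
L = -7 (L = (⅔ + (⅙)*(-4)) - 7 = (⅔ - ⅔) - 7 = 0 - 7 = -7)
(L - 5)² = (-7 - 5)² = (-12)² = 144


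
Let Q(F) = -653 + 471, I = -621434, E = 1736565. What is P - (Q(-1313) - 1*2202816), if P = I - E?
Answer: -155001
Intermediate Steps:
Q(F) = -182
P = -2357999 (P = -621434 - 1*1736565 = -621434 - 1736565 = -2357999)
P - (Q(-1313) - 1*2202816) = -2357999 - (-182 - 1*2202816) = -2357999 - (-182 - 2202816) = -2357999 - 1*(-2202998) = -2357999 + 2202998 = -155001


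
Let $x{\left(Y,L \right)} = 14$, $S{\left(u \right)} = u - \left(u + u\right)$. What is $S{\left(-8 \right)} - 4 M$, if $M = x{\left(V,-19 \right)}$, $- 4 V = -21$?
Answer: $-48$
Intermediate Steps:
$S{\left(u \right)} = - u$ ($S{\left(u \right)} = u - 2 u = - u$)
$V = \frac{21}{4}$ ($V = \left(- \frac{1}{4}\right) \left(-21\right) = \frac{21}{4} \approx 5.25$)
$M = 14$
$S{\left(-8 \right)} - 4 M = \left(-1\right) \left(-8\right) - 56 = 8 - 56 = -48$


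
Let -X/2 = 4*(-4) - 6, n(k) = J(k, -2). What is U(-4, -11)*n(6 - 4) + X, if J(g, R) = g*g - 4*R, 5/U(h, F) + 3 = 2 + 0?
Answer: -16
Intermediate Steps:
U(h, F) = -5 (U(h, F) = 5/(-3 + (2 + 0)) = 5/(-3 + 2) = 5/(-1) = 5*(-1) = -5)
J(g, R) = g² - 4*R
n(k) = 8 + k² (n(k) = k² - 4*(-2) = k² + 8 = 8 + k²)
X = 44 (X = -2*(4*(-4) - 6) = -2*(-16 - 6) = -2*(-22) = 44)
U(-4, -11)*n(6 - 4) + X = -5*(8 + (6 - 4)²) + 44 = -5*(8 + 2²) + 44 = -5*(8 + 4) + 44 = -5*12 + 44 = -60 + 44 = -16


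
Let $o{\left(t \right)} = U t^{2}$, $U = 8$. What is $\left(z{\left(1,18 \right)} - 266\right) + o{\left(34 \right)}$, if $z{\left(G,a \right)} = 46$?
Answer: $9028$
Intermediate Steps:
$o{\left(t \right)} = 8 t^{2}$
$\left(z{\left(1,18 \right)} - 266\right) + o{\left(34 \right)} = \left(46 - 266\right) + 8 \cdot 34^{2} = -220 + 8 \cdot 1156 = -220 + 9248 = 9028$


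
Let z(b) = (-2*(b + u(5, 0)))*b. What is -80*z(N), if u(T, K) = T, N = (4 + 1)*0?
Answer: 0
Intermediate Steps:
N = 0 (N = 5*0 = 0)
z(b) = b*(-10 - 2*b) (z(b) = (-2*(b + 5))*b = (-2*(5 + b))*b = (-10 - 2*b)*b = b*(-10 - 2*b))
-80*z(N) = -(-160)*0*(5 + 0) = -(-160)*0*5 = -80*0 = 0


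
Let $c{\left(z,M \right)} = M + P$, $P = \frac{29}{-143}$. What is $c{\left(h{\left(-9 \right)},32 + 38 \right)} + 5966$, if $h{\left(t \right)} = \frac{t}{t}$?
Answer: $\frac{863119}{143} \approx 6035.8$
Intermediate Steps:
$P = - \frac{29}{143}$ ($P = 29 \left(- \frac{1}{143}\right) = - \frac{29}{143} \approx -0.2028$)
$h{\left(t \right)} = 1$
$c{\left(z,M \right)} = - \frac{29}{143} + M$ ($c{\left(z,M \right)} = M - \frac{29}{143} = - \frac{29}{143} + M$)
$c{\left(h{\left(-9 \right)},32 + 38 \right)} + 5966 = \left(- \frac{29}{143} + \left(32 + 38\right)\right) + 5966 = \left(- \frac{29}{143} + 70\right) + 5966 = \frac{9981}{143} + 5966 = \frac{863119}{143}$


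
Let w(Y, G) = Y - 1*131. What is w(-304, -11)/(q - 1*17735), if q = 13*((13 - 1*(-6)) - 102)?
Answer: 435/18814 ≈ 0.023121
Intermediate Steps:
q = -1079 (q = 13*((13 + 6) - 102) = 13*(19 - 102) = 13*(-83) = -1079)
w(Y, G) = -131 + Y (w(Y, G) = Y - 131 = -131 + Y)
w(-304, -11)/(q - 1*17735) = (-131 - 304)/(-1079 - 1*17735) = -435/(-1079 - 17735) = -435/(-18814) = -435*(-1/18814) = 435/18814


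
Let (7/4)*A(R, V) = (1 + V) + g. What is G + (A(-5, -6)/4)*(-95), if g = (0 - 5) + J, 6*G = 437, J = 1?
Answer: 8189/42 ≈ 194.98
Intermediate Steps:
G = 437/6 (G = (1/6)*437 = 437/6 ≈ 72.833)
g = -4 (g = (0 - 5) + 1 = -5 + 1 = -4)
A(R, V) = -12/7 + 4*V/7 (A(R, V) = 4*((1 + V) - 4)/7 = 4*(-3 + V)/7 = -12/7 + 4*V/7)
G + (A(-5, -6)/4)*(-95) = 437/6 + ((-12/7 + (4/7)*(-6))/4)*(-95) = 437/6 + ((-12/7 - 24/7)/4)*(-95) = 437/6 + ((1/4)*(-36/7))*(-95) = 437/6 - 9/7*(-95) = 437/6 + 855/7 = 8189/42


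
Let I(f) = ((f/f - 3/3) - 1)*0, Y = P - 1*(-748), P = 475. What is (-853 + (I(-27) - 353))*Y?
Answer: -1474938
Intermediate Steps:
Y = 1223 (Y = 475 - 1*(-748) = 475 + 748 = 1223)
I(f) = 0 (I(f) = ((1 - 3*⅓) - 1)*0 = ((1 - 1) - 1)*0 = (0 - 1)*0 = -1*0 = 0)
(-853 + (I(-27) - 353))*Y = (-853 + (0 - 353))*1223 = (-853 - 353)*1223 = -1206*1223 = -1474938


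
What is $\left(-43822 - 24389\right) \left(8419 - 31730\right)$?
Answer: $1590066621$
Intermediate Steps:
$\left(-43822 - 24389\right) \left(8419 - 31730\right) = \left(-68211\right) \left(-23311\right) = 1590066621$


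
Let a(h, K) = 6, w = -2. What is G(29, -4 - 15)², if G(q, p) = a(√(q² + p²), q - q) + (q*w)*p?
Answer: 1227664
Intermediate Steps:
G(q, p) = 6 - 2*p*q (G(q, p) = 6 + (q*(-2))*p = 6 + (-2*q)*p = 6 - 2*p*q)
G(29, -4 - 15)² = (6 - 2*(-4 - 15)*29)² = (6 - 2*(-19)*29)² = (6 + 1102)² = 1108² = 1227664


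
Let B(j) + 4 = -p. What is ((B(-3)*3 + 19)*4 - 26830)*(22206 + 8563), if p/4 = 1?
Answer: -826147650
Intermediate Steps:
p = 4 (p = 4*1 = 4)
B(j) = -8 (B(j) = -4 - 1*4 = -4 - 4 = -8)
((B(-3)*3 + 19)*4 - 26830)*(22206 + 8563) = ((-8*3 + 19)*4 - 26830)*(22206 + 8563) = ((-24 + 19)*4 - 26830)*30769 = (-5*4 - 26830)*30769 = (-20 - 26830)*30769 = -26850*30769 = -826147650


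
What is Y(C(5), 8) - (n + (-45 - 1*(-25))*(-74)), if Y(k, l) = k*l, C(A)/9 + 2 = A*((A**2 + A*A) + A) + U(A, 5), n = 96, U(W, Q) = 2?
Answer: 18224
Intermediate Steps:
C(A) = 9*A*(A + 2*A**2) (C(A) = -18 + 9*(A*((A**2 + A*A) + A) + 2) = -18 + 9*(A*((A**2 + A**2) + A) + 2) = -18 + 9*(A*(2*A**2 + A) + 2) = -18 + 9*(A*(A + 2*A**2) + 2) = -18 + 9*(2 + A*(A + 2*A**2)) = -18 + (18 + 9*A*(A + 2*A**2)) = 9*A*(A + 2*A**2))
Y(C(5), 8) - (n + (-45 - 1*(-25))*(-74)) = (5**2*(9 + 18*5))*8 - (96 + (-45 - 1*(-25))*(-74)) = (25*(9 + 90))*8 - (96 + (-45 + 25)*(-74)) = (25*99)*8 - (96 - 20*(-74)) = 2475*8 - (96 + 1480) = 19800 - 1*1576 = 19800 - 1576 = 18224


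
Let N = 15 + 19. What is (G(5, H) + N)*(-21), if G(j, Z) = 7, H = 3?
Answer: -861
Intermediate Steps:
N = 34
(G(5, H) + N)*(-21) = (7 + 34)*(-21) = 41*(-21) = -861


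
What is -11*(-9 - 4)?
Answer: 143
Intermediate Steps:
-11*(-9 - 4) = -11*(-13) = 143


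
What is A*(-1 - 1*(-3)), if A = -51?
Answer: -102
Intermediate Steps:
A*(-1 - 1*(-3)) = -51*(-1 - 1*(-3)) = -51*(-1 + 3) = -51*2 = -102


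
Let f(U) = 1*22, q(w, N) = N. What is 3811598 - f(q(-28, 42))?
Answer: 3811576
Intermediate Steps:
f(U) = 22
3811598 - f(q(-28, 42)) = 3811598 - 1*22 = 3811598 - 22 = 3811576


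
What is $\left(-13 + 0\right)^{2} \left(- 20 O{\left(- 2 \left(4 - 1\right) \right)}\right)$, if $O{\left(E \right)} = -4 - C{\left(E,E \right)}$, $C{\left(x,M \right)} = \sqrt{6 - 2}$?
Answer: $20280$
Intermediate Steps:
$C{\left(x,M \right)} = 2$ ($C{\left(x,M \right)} = \sqrt{4} = 2$)
$O{\left(E \right)} = -6$ ($O{\left(E \right)} = -4 - 2 = -6$)
$\left(-13 + 0\right)^{2} \left(- 20 O{\left(- 2 \left(4 - 1\right) \right)}\right) = \left(-13 + 0\right)^{2} \left(\left(-20\right) \left(-6\right)\right) = \left(-13\right)^{2} \cdot 120 = 169 \cdot 120 = 20280$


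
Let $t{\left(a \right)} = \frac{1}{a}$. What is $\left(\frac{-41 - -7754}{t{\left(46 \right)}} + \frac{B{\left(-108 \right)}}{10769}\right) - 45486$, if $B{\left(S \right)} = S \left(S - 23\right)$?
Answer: $\frac{3330995076}{10769} \approx 3.0931 \cdot 10^{5}$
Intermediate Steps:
$B{\left(S \right)} = S \left(-23 + S\right)$
$\left(\frac{-41 - -7754}{t{\left(46 \right)}} + \frac{B{\left(-108 \right)}}{10769}\right) - 45486 = \left(\frac{-41 - -7754}{\frac{1}{46}} + \frac{\left(-108\right) \left(-23 - 108\right)}{10769}\right) - 45486 = \left(\left(-41 + 7754\right) \frac{1}{\frac{1}{46}} + \left(-108\right) \left(-131\right) \frac{1}{10769}\right) - 45486 = \left(7713 \cdot 46 + 14148 \cdot \frac{1}{10769}\right) - 45486 = \left(354798 + \frac{14148}{10769}\right) - 45486 = \frac{3820833810}{10769} - 45486 = \frac{3330995076}{10769}$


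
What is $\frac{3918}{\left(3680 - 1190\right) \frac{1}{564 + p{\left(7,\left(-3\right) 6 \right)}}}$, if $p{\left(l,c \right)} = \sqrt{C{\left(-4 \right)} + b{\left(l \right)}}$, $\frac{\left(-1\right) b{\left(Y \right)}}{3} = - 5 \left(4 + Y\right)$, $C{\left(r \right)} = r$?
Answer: $\frac{368292}{415} + \frac{653 \sqrt{161}}{415} \approx 907.42$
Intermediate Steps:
$b{\left(Y \right)} = 60 + 15 Y$ ($b{\left(Y \right)} = - 3 \left(- 5 \left(4 + Y\right)\right) = - 3 \left(-20 - 5 Y\right) = 60 + 15 Y$)
$p{\left(l,c \right)} = \sqrt{56 + 15 l}$ ($p{\left(l,c \right)} = \sqrt{-4 + \left(60 + 15 l\right)} = \sqrt{56 + 15 l}$)
$\frac{3918}{\left(3680 - 1190\right) \frac{1}{564 + p{\left(7,\left(-3\right) 6 \right)}}} = \frac{3918}{\left(3680 - 1190\right) \frac{1}{564 + \sqrt{56 + 15 \cdot 7}}} = \frac{3918}{2490 \frac{1}{564 + \sqrt{56 + 105}}} = \frac{3918}{2490 \frac{1}{564 + \sqrt{161}}} = 3918 \left(\frac{94}{415} + \frac{\sqrt{161}}{2490}\right) = \frac{368292}{415} + \frac{653 \sqrt{161}}{415}$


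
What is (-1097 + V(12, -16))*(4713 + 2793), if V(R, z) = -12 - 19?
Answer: -8466768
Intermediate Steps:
V(R, z) = -31
(-1097 + V(12, -16))*(4713 + 2793) = (-1097 - 31)*(4713 + 2793) = -1128*7506 = -8466768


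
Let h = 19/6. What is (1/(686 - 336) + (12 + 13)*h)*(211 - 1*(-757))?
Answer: 40233952/525 ≈ 76636.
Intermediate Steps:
h = 19/6 (h = 19*(⅙) = 19/6 ≈ 3.1667)
(1/(686 - 336) + (12 + 13)*h)*(211 - 1*(-757)) = (1/(686 - 336) + (12 + 13)*(19/6))*(211 - 1*(-757)) = (1/350 + 25*(19/6))*(211 + 757) = (1/350 + 475/6)*968 = (41564/525)*968 = 40233952/525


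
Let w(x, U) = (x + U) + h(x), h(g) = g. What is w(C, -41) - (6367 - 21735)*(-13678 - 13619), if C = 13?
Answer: -419500311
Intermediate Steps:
w(x, U) = U + 2*x (w(x, U) = (x + U) + x = (U + x) + x = U + 2*x)
w(C, -41) - (6367 - 21735)*(-13678 - 13619) = (-41 + 2*13) - (6367 - 21735)*(-13678 - 13619) = (-41 + 26) - (-15368)*(-27297) = -15 - 1*419500296 = -15 - 419500296 = -419500311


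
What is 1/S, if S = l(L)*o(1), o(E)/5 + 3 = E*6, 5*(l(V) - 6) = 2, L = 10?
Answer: 1/96 ≈ 0.010417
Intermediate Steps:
l(V) = 32/5 (l(V) = 6 + (1/5)*2 = 6 + 2/5 = 32/5)
o(E) = -15 + 30*E (o(E) = -15 + 5*(E*6) = -15 + 5*(6*E) = -15 + 30*E)
S = 96 (S = 32*(-15 + 30*1)/5 = 32*(-15 + 30)/5 = (32/5)*15 = 96)
1/S = 1/96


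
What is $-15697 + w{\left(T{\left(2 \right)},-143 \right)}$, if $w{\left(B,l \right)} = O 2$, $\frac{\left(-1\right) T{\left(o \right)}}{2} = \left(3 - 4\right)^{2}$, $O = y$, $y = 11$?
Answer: $-15675$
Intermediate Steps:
$O = 11$
$T{\left(o \right)} = -2$ ($T{\left(o \right)} = - 2 \left(3 - 4\right)^{2} = - 2 \left(-1\right)^{2} = \left(-2\right) 1 = -2$)
$w{\left(B,l \right)} = 22$ ($w{\left(B,l \right)} = 11 \cdot 2 = 22$)
$-15697 + w{\left(T{\left(2 \right)},-143 \right)} = -15697 + 22 = -15675$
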